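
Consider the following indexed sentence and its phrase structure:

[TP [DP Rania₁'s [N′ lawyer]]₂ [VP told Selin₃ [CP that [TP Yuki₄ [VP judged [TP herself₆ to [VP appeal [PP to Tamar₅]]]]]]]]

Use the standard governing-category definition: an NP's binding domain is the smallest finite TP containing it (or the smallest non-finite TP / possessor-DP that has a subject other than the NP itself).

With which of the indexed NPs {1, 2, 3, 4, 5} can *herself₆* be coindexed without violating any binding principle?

*herself* is an anaphor, so Principle A applies: it must be bound in its binding domain.
Binding domain of *herself₆*: the embedded TP, whose subject is Yuki₄.
*Rania₁* does not c-command the anaphor → cannot bind it.
*[Rania₁'s lawyer]₂* c-commands the anaphor but is outside its binding domain → cannot satisfy Principle A.
*Selin₃* c-commands the anaphor but is outside its binding domain → cannot satisfy Principle A.
*Yuki₄* c-commands the anaphor within its binding domain → licit binder.
*Tamar₅* does not c-command the anaphor → cannot bind it.

{4}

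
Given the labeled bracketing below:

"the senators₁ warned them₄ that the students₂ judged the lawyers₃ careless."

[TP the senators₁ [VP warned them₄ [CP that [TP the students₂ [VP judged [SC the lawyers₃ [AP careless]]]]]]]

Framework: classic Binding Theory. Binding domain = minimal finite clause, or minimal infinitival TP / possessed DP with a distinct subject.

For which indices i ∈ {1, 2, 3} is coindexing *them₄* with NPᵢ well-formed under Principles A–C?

*them* is a pronoun, so Principle B applies: it must be free in its binding domain.
Binding domain of *them₄*: the matrix TP, whose subject is the senators₁.
*the senators₁* c-commands the pronoun within its binding domain → coindexation would violate Principle B.
*the students₂*: the pronoun c-commands this R-expression → coindexation would violate Principle C on *the students₂*.
*the lawyers₃*: the pronoun c-commands this R-expression → coindexation would violate Principle C on *the lawyers₃*.

none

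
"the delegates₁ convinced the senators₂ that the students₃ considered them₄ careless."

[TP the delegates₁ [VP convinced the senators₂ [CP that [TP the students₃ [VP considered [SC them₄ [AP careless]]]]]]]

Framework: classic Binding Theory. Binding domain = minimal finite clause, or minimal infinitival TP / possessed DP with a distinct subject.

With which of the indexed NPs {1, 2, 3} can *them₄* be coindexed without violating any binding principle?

{1, 2}

*them* is a pronoun, so Principle B applies: it must be free in its binding domain.
Binding domain of *them₄*: the embedded TP, whose subject is the students₃.
*the delegates₁* c-commands the pronoun but from outside its binding domain, and is not c-commanded by it → coindexation permitted.
*the senators₂* c-commands the pronoun but from outside its binding domain, and is not c-commanded by it → coindexation permitted.
*the students₃* c-commands the pronoun within its binding domain → coindexation would violate Principle B.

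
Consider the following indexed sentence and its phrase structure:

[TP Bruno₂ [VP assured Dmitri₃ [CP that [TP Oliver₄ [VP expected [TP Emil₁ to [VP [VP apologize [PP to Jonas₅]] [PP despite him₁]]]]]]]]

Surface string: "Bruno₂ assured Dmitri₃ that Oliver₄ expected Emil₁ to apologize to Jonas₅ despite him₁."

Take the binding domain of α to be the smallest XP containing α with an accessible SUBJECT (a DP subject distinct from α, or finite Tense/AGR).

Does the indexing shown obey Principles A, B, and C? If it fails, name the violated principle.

The two coindexed NPs are *Emil₁* and *him₁*.
*him₁* is a pronoun. Its binding domain is the embedded TP, whose subject is Emil₁.
*Emil₁* c-commands it within that domain and carries the same index.
The pronoun is locally bound → Principle B violation.

Principle B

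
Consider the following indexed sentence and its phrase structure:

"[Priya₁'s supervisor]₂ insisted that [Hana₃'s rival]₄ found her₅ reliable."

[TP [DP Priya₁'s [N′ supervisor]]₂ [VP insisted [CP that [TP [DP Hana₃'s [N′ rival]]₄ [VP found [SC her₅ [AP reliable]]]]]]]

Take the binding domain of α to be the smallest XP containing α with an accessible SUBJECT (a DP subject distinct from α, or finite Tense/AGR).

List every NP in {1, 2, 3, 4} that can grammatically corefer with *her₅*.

{1, 2, 3}

*her* is a pronoun, so Principle B applies: it must be free in its binding domain.
Binding domain of *her₅*: the embedded TP, whose subject is [Hana₃'s rival]₄.
*Priya₁* and the pronoun do not c-command one another → neither Principle B nor Principle C is at stake; coindexation permitted.
*[Priya₁'s supervisor]₂* c-commands the pronoun but from outside its binding domain, and is not c-commanded by it → coindexation permitted.
*Hana₃* and the pronoun do not c-command one another → neither Principle B nor Principle C is at stake; coindexation permitted.
*[Hana₃'s rival]₄* c-commands the pronoun within its binding domain → coindexation would violate Principle B.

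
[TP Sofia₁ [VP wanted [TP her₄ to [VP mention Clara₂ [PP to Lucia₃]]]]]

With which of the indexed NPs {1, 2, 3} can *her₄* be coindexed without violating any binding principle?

*her* is a pronoun, so Principle B applies: it must be free in its binding domain.
Binding domain of *her₄*: the matrix TP, whose subject is Sofia₁.
*Sofia₁* c-commands the pronoun within its binding domain → coindexation would violate Principle B.
*Clara₂*: the pronoun c-commands this R-expression → coindexation would violate Principle C on *Clara₂*.
*Lucia₃*: the pronoun c-commands this R-expression → coindexation would violate Principle C on *Lucia₃*.

none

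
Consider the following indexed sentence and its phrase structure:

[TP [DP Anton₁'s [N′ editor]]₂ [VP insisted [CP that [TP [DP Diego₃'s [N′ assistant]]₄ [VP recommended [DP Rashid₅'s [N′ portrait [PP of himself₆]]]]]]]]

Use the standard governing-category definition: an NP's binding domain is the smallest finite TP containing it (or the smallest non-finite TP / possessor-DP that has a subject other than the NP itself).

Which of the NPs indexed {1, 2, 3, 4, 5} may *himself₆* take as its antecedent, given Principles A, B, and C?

{5}

*himself* is an anaphor, so Principle A applies: it must be bound in its binding domain.
Binding domain of *himself₆*: the possessed DP, whose subject is Rashid₅.
*Anton₁* does not c-command the anaphor → cannot bind it.
*[Anton₁'s editor]₂* c-commands the anaphor but is outside its binding domain → cannot satisfy Principle A.
*Diego₃* does not c-command the anaphor → cannot bind it.
*[Diego₃'s assistant]₄* c-commands the anaphor but is outside its binding domain → cannot satisfy Principle A.
*Rashid₅* c-commands the anaphor within its binding domain → licit binder.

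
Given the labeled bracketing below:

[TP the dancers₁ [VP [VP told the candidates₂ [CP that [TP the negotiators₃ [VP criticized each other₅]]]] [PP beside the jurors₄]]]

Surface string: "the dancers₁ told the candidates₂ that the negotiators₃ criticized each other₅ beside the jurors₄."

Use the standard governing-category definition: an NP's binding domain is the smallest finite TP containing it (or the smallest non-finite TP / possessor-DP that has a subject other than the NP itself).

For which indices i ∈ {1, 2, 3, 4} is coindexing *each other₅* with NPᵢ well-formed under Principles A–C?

*each other* is an anaphor, so Principle A applies: it must be bound in its binding domain.
Binding domain of *each other₅*: the embedded TP, whose subject is the negotiators₃.
*the dancers₁* c-commands the anaphor but is outside its binding domain → cannot satisfy Principle A.
*the candidates₂* c-commands the anaphor but is outside its binding domain → cannot satisfy Principle A.
*the negotiators₃* c-commands the anaphor within its binding domain → licit binder.
*the jurors₄* does not c-command the anaphor → cannot bind it.

{3}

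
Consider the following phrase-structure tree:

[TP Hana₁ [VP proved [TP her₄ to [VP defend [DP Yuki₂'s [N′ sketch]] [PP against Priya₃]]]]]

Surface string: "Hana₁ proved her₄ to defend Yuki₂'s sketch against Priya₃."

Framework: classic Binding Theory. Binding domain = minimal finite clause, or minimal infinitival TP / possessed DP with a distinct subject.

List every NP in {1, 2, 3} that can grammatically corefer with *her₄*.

*her* is a pronoun, so Principle B applies: it must be free in its binding domain.
Binding domain of *her₄*: the matrix TP, whose subject is Hana₁.
*Hana₁* c-commands the pronoun within its binding domain → coindexation would violate Principle B.
*Yuki₂*: the pronoun c-commands this R-expression → coindexation would violate Principle C on *Yuki₂*.
*Priya₃*: the pronoun c-commands this R-expression → coindexation would violate Principle C on *Priya₃*.

none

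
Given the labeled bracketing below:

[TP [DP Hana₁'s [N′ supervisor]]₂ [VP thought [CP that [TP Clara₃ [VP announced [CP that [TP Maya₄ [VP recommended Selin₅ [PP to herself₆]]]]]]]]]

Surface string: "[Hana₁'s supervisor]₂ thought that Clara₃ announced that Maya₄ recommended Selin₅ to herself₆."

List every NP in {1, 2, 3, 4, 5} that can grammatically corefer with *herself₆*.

*herself* is an anaphor, so Principle A applies: it must be bound in its binding domain.
Binding domain of *herself₆*: the embedded TP, whose subject is Maya₄.
*Hana₁* does not c-command the anaphor → cannot bind it.
*[Hana₁'s supervisor]₂* c-commands the anaphor but is outside its binding domain → cannot satisfy Principle A.
*Clara₃* c-commands the anaphor but is outside its binding domain → cannot satisfy Principle A.
*Maya₄* c-commands the anaphor within its binding domain → licit binder.
*Selin₅* c-commands the anaphor within its binding domain → licit binder.

{4, 5}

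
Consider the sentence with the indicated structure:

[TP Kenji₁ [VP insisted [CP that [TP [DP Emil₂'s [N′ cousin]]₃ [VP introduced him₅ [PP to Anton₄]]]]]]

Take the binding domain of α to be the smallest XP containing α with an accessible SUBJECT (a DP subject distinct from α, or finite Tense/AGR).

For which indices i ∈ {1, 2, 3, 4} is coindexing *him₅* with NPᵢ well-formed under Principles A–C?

{1, 2}

*him* is a pronoun, so Principle B applies: it must be free in its binding domain.
Binding domain of *him₅*: the embedded TP, whose subject is [Emil₂'s cousin]₃.
*Kenji₁* c-commands the pronoun but from outside its binding domain, and is not c-commanded by it → coindexation permitted.
*Emil₂* and the pronoun do not c-command one another → neither Principle B nor Principle C is at stake; coindexation permitted.
*[Emil₂'s cousin]₃* c-commands the pronoun within its binding domain → coindexation would violate Principle B.
*Anton₄*: the pronoun c-commands this R-expression → coindexation would violate Principle C on *Anton₄*.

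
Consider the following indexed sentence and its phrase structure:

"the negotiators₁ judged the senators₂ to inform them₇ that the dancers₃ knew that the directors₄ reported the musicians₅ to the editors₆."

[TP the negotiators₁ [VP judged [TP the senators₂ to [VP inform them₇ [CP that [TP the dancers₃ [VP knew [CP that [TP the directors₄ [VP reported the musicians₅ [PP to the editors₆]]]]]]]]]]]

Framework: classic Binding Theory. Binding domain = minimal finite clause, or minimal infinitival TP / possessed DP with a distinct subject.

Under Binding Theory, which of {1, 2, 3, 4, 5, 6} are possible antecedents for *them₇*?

{1}

*them* is a pronoun, so Principle B applies: it must be free in its binding domain.
Binding domain of *them₇*: the embedded TP, whose subject is the senators₂.
*the negotiators₁* c-commands the pronoun but from outside its binding domain, and is not c-commanded by it → coindexation permitted.
*the senators₂* c-commands the pronoun within its binding domain → coindexation would violate Principle B.
*the dancers₃*: the pronoun c-commands this R-expression → coindexation would violate Principle C on *the dancers₃*.
*the directors₄*: the pronoun c-commands this R-expression → coindexation would violate Principle C on *the directors₄*.
*the musicians₅*: the pronoun c-commands this R-expression → coindexation would violate Principle C on *the musicians₅*.
*the editors₆*: the pronoun c-commands this R-expression → coindexation would violate Principle C on *the editors₆*.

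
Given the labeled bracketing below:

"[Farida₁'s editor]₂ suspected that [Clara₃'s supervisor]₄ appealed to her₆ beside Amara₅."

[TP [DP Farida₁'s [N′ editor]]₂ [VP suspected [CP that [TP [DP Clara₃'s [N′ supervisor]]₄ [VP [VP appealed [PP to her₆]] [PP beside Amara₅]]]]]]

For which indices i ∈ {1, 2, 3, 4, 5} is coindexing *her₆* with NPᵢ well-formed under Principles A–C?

*her* is a pronoun, so Principle B applies: it must be free in its binding domain.
Binding domain of *her₆*: the embedded TP, whose subject is [Clara₃'s supervisor]₄.
*Farida₁* and the pronoun do not c-command one another → neither Principle B nor Principle C is at stake; coindexation permitted.
*[Farida₁'s editor]₂* c-commands the pronoun but from outside its binding domain, and is not c-commanded by it → coindexation permitted.
*Clara₃* and the pronoun do not c-command one another → neither Principle B nor Principle C is at stake; coindexation permitted.
*[Clara₃'s supervisor]₄* c-commands the pronoun within its binding domain → coindexation would violate Principle B.
*Amara₅* and the pronoun do not c-command one another → neither Principle B nor Principle C is at stake; coindexation permitted.

{1, 2, 3, 5}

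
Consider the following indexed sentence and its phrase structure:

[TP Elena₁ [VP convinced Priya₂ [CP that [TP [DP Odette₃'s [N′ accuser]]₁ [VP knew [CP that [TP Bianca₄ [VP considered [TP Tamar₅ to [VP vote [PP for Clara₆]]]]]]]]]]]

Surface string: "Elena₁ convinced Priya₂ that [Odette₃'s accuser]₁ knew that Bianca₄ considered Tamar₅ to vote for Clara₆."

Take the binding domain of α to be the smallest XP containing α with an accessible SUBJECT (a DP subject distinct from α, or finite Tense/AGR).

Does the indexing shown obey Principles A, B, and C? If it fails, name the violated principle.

The two coindexed NPs are *[Odette₃'s accuser]₁* and *Elena₁*.
*[Odette₃'s accuser]₁* is an R-expression. Principle C requires it to be free everywhere.
*Elena₁* c-commands it and carries the same index.
The R-expression is bound → Principle C violation.

Principle C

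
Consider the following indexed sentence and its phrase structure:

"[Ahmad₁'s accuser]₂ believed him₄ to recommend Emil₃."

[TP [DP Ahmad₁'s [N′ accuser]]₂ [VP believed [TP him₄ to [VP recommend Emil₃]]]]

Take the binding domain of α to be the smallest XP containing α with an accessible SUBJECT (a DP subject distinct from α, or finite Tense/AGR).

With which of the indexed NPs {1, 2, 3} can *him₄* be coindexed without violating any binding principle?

*him* is a pronoun, so Principle B applies: it must be free in its binding domain.
Binding domain of *him₄*: the matrix TP, whose subject is [Ahmad₁'s accuser]₂.
*Ahmad₁* and the pronoun do not c-command one another → neither Principle B nor Principle C is at stake; coindexation permitted.
*[Ahmad₁'s accuser]₂* c-commands the pronoun within its binding domain → coindexation would violate Principle B.
*Emil₃*: the pronoun c-commands this R-expression → coindexation would violate Principle C on *Emil₃*.

{1}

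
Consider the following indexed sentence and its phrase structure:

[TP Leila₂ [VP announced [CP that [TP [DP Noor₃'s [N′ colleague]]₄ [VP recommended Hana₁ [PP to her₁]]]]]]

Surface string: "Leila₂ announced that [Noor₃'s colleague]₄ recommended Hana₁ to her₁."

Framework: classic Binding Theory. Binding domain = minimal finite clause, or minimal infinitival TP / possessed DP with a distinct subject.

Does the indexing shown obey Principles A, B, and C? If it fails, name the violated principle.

Principle B

The two coindexed NPs are *Hana₁* and *her₁*.
*her₁* is a pronoun. Its binding domain is the embedded TP, whose subject is [Noor₃'s colleague]₄.
*Hana₁* c-commands it within that domain and carries the same index.
The pronoun is locally bound → Principle B violation.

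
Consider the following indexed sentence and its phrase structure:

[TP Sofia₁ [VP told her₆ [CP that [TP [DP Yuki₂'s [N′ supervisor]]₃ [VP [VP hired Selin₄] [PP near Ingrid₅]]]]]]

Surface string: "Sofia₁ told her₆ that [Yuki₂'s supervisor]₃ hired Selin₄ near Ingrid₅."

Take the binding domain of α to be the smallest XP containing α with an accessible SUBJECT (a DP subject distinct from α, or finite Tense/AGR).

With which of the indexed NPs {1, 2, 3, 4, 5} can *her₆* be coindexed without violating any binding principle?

*her* is a pronoun, so Principle B applies: it must be free in its binding domain.
Binding domain of *her₆*: the matrix TP, whose subject is Sofia₁.
*Sofia₁* c-commands the pronoun within its binding domain → coindexation would violate Principle B.
*Yuki₂*: the pronoun c-commands this R-expression → coindexation would violate Principle C on *Yuki₂*.
*[Yuki₂'s supervisor]₃*: the pronoun c-commands this R-expression → coindexation would violate Principle C on *[Yuki₂'s supervisor]₃*.
*Selin₄*: the pronoun c-commands this R-expression → coindexation would violate Principle C on *Selin₄*.
*Ingrid₅*: the pronoun c-commands this R-expression → coindexation would violate Principle C on *Ingrid₅*.

none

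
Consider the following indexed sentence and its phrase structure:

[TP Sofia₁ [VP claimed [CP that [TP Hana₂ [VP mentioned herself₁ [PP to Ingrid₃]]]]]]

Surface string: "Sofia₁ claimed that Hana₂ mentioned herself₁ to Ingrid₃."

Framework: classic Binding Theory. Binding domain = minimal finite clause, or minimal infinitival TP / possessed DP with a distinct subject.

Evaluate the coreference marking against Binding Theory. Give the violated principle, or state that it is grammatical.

The two coindexed NPs are *Sofia₁* and *herself₁*.
*herself₁* is an anaphor. Principle A requires it to be bound within its binding domain — the embedded TP, whose subject is Hana₂.
Within that domain it is c-commanded by *Hana₂*, which does not share its index.
*Sofia₁* does c-command the anaphor, but from outside its binding domain.
The anaphor is unbound in its domain → Principle A violation.

Principle A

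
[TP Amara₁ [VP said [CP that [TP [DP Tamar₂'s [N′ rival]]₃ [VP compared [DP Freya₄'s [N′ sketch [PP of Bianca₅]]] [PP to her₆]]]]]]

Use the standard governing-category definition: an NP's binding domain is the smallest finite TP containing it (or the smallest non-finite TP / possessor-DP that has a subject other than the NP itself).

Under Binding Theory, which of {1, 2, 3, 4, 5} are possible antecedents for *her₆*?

{1, 2, 4, 5}

*her* is a pronoun, so Principle B applies: it must be free in its binding domain.
Binding domain of *her₆*: the embedded TP, whose subject is [Tamar₂'s rival]₃.
*Amara₁* c-commands the pronoun but from outside its binding domain, and is not c-commanded by it → coindexation permitted.
*Tamar₂* and the pronoun do not c-command one another → neither Principle B nor Principle C is at stake; coindexation permitted.
*[Tamar₂'s rival]₃* c-commands the pronoun within its binding domain → coindexation would violate Principle B.
*Freya₄* and the pronoun do not c-command one another → neither Principle B nor Principle C is at stake; coindexation permitted.
*Bianca₅* and the pronoun do not c-command one another → neither Principle B nor Principle C is at stake; coindexation permitted.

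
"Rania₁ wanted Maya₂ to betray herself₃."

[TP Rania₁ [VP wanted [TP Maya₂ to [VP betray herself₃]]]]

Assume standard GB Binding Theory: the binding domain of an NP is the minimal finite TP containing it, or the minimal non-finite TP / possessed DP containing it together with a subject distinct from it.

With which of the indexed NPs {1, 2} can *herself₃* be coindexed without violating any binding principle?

*herself* is an anaphor, so Principle A applies: it must be bound in its binding domain.
Binding domain of *herself₃*: the embedded TP, whose subject is Maya₂.
*Rania₁* c-commands the anaphor but is outside its binding domain → cannot satisfy Principle A.
*Maya₂* c-commands the anaphor within its binding domain → licit binder.

{2}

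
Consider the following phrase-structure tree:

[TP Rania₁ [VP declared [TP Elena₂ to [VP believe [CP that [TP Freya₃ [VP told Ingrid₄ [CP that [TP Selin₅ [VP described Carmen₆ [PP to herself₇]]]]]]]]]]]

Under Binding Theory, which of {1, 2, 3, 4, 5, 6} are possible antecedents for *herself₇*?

*herself* is an anaphor, so Principle A applies: it must be bound in its binding domain.
Binding domain of *herself₇*: the embedded TP, whose subject is Selin₅.
*Rania₁* c-commands the anaphor but is outside its binding domain → cannot satisfy Principle A.
*Elena₂* c-commands the anaphor but is outside its binding domain → cannot satisfy Principle A.
*Freya₃* c-commands the anaphor but is outside its binding domain → cannot satisfy Principle A.
*Ingrid₄* c-commands the anaphor but is outside its binding domain → cannot satisfy Principle A.
*Selin₅* c-commands the anaphor within its binding domain → licit binder.
*Carmen₆* c-commands the anaphor within its binding domain → licit binder.

{5, 6}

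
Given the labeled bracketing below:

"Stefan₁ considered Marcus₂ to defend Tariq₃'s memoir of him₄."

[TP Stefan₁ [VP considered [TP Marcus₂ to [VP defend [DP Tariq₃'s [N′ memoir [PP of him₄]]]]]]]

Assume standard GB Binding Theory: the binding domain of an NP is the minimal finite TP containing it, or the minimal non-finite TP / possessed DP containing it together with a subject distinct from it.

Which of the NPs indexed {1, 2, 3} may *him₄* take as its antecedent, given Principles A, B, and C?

{1, 2}

*him* is a pronoun, so Principle B applies: it must be free in its binding domain.
Binding domain of *him₄*: the possessed DP, whose subject is Tariq₃.
*Stefan₁* c-commands the pronoun but from outside its binding domain, and is not c-commanded by it → coindexation permitted.
*Marcus₂* c-commands the pronoun but from outside its binding domain, and is not c-commanded by it → coindexation permitted.
*Tariq₃* c-commands the pronoun within its binding domain → coindexation would violate Principle B.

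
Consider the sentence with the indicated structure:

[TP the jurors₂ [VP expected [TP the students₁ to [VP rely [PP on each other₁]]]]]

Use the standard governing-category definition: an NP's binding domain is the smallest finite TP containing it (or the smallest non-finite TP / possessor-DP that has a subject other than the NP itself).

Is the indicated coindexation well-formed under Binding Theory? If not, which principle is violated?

The two coindexed NPs are *the students₁* and *each other₁*.
*each other₁* is an anaphor; its binding domain is the embedded TP, whose subject is the students₁. *the students₁* c-commands it within that domain and shares its index, so Principle A is satisfied.
*the students₁* is an R-expression; *each other₁* does not c-command it, and no other NP shares its index, so Principle C is satisfied.
All principles are respected.

grammatical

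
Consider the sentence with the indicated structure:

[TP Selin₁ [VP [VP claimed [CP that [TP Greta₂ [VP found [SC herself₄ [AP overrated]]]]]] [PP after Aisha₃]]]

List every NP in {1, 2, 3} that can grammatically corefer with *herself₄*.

{2}

*herself* is an anaphor, so Principle A applies: it must be bound in its binding domain.
Binding domain of *herself₄*: the embedded TP, whose subject is Greta₂.
*Selin₁* c-commands the anaphor but is outside its binding domain → cannot satisfy Principle A.
*Greta₂* c-commands the anaphor within its binding domain → licit binder.
*Aisha₃* does not c-command the anaphor → cannot bind it.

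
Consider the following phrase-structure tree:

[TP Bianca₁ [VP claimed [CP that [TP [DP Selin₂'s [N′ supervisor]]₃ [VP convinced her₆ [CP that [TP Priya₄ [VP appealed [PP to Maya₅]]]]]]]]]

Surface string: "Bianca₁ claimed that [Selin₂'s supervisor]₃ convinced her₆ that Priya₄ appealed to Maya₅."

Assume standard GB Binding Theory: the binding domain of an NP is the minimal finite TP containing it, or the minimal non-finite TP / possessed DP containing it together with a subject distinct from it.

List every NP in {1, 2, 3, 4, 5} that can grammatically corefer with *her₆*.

*her* is a pronoun, so Principle B applies: it must be free in its binding domain.
Binding domain of *her₆*: the embedded TP, whose subject is [Selin₂'s supervisor]₃.
*Bianca₁* c-commands the pronoun but from outside its binding domain, and is not c-commanded by it → coindexation permitted.
*Selin₂* and the pronoun do not c-command one another → neither Principle B nor Principle C is at stake; coindexation permitted.
*[Selin₂'s supervisor]₃* c-commands the pronoun within its binding domain → coindexation would violate Principle B.
*Priya₄*: the pronoun c-commands this R-expression → coindexation would violate Principle C on *Priya₄*.
*Maya₅*: the pronoun c-commands this R-expression → coindexation would violate Principle C on *Maya₅*.

{1, 2}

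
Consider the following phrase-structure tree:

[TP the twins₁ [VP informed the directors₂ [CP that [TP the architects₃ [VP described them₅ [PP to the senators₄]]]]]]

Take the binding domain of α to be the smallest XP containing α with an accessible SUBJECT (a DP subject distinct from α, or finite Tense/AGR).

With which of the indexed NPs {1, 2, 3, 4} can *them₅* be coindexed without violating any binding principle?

*them* is a pronoun, so Principle B applies: it must be free in its binding domain.
Binding domain of *them₅*: the embedded TP, whose subject is the architects₃.
*the twins₁* c-commands the pronoun but from outside its binding domain, and is not c-commanded by it → coindexation permitted.
*the directors₂* c-commands the pronoun but from outside its binding domain, and is not c-commanded by it → coindexation permitted.
*the architects₃* c-commands the pronoun within its binding domain → coindexation would violate Principle B.
*the senators₄*: the pronoun c-commands this R-expression → coindexation would violate Principle C on *the senators₄*.

{1, 2}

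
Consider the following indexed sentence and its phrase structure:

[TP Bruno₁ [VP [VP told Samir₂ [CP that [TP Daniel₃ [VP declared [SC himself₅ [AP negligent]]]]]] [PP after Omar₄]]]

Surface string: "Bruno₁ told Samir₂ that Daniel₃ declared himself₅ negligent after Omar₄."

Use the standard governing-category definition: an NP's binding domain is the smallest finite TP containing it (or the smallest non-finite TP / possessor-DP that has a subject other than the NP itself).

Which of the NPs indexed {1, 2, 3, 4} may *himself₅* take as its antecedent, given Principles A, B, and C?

{3}

*himself* is an anaphor, so Principle A applies: it must be bound in its binding domain.
Binding domain of *himself₅*: the embedded TP, whose subject is Daniel₃.
*Bruno₁* c-commands the anaphor but is outside its binding domain → cannot satisfy Principle A.
*Samir₂* c-commands the anaphor but is outside its binding domain → cannot satisfy Principle A.
*Daniel₃* c-commands the anaphor within its binding domain → licit binder.
*Omar₄* does not c-command the anaphor → cannot bind it.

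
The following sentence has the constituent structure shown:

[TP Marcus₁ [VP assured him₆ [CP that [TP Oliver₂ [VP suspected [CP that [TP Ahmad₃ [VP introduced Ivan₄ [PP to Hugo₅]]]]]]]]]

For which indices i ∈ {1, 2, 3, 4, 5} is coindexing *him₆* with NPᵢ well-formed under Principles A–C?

*him* is a pronoun, so Principle B applies: it must be free in its binding domain.
Binding domain of *him₆*: the matrix TP, whose subject is Marcus₁.
*Marcus₁* c-commands the pronoun within its binding domain → coindexation would violate Principle B.
*Oliver₂*: the pronoun c-commands this R-expression → coindexation would violate Principle C on *Oliver₂*.
*Ahmad₃*: the pronoun c-commands this R-expression → coindexation would violate Principle C on *Ahmad₃*.
*Ivan₄*: the pronoun c-commands this R-expression → coindexation would violate Principle C on *Ivan₄*.
*Hugo₅*: the pronoun c-commands this R-expression → coindexation would violate Principle C on *Hugo₅*.

none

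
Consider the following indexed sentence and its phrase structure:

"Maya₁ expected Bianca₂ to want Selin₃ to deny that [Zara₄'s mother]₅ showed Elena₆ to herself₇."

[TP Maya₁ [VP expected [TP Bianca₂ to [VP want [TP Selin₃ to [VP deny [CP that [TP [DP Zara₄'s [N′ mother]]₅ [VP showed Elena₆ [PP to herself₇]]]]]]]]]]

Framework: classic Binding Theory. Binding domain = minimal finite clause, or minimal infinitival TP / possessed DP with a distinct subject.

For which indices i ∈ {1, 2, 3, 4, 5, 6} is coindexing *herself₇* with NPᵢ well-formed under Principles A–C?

{5, 6}

*herself* is an anaphor, so Principle A applies: it must be bound in its binding domain.
Binding domain of *herself₇*: the embedded TP, whose subject is [Zara₄'s mother]₅.
*Maya₁* c-commands the anaphor but is outside its binding domain → cannot satisfy Principle A.
*Bianca₂* c-commands the anaphor but is outside its binding domain → cannot satisfy Principle A.
*Selin₃* c-commands the anaphor but is outside its binding domain → cannot satisfy Principle A.
*Zara₄* does not c-command the anaphor → cannot bind it.
*[Zara₄'s mother]₅* c-commands the anaphor within its binding domain → licit binder.
*Elena₆* c-commands the anaphor within its binding domain → licit binder.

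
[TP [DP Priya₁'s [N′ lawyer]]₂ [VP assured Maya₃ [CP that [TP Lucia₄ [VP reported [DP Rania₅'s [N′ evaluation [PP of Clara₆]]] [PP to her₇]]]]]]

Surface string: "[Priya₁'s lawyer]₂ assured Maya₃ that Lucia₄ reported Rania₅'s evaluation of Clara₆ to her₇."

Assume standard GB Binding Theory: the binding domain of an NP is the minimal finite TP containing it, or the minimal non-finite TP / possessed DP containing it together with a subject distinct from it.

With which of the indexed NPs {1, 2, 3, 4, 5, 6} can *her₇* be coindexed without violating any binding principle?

*her* is a pronoun, so Principle B applies: it must be free in its binding domain.
Binding domain of *her₇*: the embedded TP, whose subject is Lucia₄.
*Priya₁* and the pronoun do not c-command one another → neither Principle B nor Principle C is at stake; coindexation permitted.
*[Priya₁'s lawyer]₂* c-commands the pronoun but from outside its binding domain, and is not c-commanded by it → coindexation permitted.
*Maya₃* c-commands the pronoun but from outside its binding domain, and is not c-commanded by it → coindexation permitted.
*Lucia₄* c-commands the pronoun within its binding domain → coindexation would violate Principle B.
*Rania₅* and the pronoun do not c-command one another → neither Principle B nor Principle C is at stake; coindexation permitted.
*Clara₆* and the pronoun do not c-command one another → neither Principle B nor Principle C is at stake; coindexation permitted.

{1, 2, 3, 5, 6}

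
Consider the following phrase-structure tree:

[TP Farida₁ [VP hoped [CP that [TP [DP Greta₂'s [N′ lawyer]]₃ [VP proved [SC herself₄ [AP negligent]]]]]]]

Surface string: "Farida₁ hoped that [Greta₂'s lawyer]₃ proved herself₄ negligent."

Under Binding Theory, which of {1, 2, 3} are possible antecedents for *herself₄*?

{3}

*herself* is an anaphor, so Principle A applies: it must be bound in its binding domain.
Binding domain of *herself₄*: the embedded TP, whose subject is [Greta₂'s lawyer]₃.
*Farida₁* c-commands the anaphor but is outside its binding domain → cannot satisfy Principle A.
*Greta₂* does not c-command the anaphor → cannot bind it.
*[Greta₂'s lawyer]₃* c-commands the anaphor within its binding domain → licit binder.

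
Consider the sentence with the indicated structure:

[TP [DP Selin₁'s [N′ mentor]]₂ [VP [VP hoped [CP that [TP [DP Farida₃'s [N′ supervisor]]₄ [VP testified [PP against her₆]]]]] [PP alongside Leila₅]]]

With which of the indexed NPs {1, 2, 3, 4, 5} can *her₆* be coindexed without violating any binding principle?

{1, 2, 3, 5}

*her* is a pronoun, so Principle B applies: it must be free in its binding domain.
Binding domain of *her₆*: the embedded TP, whose subject is [Farida₃'s supervisor]₄.
*Selin₁* and the pronoun do not c-command one another → neither Principle B nor Principle C is at stake; coindexation permitted.
*[Selin₁'s mentor]₂* c-commands the pronoun but from outside its binding domain, and is not c-commanded by it → coindexation permitted.
*Farida₃* and the pronoun do not c-command one another → neither Principle B nor Principle C is at stake; coindexation permitted.
*[Farida₃'s supervisor]₄* c-commands the pronoun within its binding domain → coindexation would violate Principle B.
*Leila₅* and the pronoun do not c-command one another → neither Principle B nor Principle C is at stake; coindexation permitted.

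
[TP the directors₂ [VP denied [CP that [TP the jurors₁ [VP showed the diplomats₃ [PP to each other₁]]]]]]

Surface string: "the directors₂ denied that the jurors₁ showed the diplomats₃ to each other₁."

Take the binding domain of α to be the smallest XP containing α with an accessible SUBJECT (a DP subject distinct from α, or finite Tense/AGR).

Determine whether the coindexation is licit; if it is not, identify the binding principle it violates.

The two coindexed NPs are *the jurors₁* and *each other₁*.
*each other₁* is an anaphor; its binding domain is the embedded TP, whose subject is the jurors₁. *the jurors₁* c-commands it within that domain and shares its index, so Principle A is satisfied.
*the jurors₁* is an R-expression; *each other₁* does not c-command it, and no other NP shares its index, so Principle C is satisfied.
All principles are respected.

grammatical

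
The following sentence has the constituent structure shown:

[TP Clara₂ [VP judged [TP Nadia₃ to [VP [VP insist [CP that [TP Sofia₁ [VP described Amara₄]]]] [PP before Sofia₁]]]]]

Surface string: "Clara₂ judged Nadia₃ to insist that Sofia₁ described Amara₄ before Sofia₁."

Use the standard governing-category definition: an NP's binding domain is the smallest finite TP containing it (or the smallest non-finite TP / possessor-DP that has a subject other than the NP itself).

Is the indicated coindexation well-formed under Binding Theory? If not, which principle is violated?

The two coindexed NPs are *Sofia₁* and *Sofia₁*.
*Sofia₁* is an R-expression; no coindexed NP c-commands it, so Principle C holds.
*Sofia₁* is an R-expression; *Sofia₁* does not c-command it, and no other NP shares its index, so Principle C is satisfied.
All principles are respected.

grammatical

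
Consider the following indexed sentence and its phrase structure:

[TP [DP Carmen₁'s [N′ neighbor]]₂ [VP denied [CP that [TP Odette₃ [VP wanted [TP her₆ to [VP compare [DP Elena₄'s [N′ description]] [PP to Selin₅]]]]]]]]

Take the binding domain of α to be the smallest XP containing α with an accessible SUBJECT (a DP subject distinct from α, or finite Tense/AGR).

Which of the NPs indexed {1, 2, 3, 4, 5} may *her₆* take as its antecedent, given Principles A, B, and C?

{1, 2}

*her* is a pronoun, so Principle B applies: it must be free in its binding domain.
Binding domain of *her₆*: the embedded TP, whose subject is Odette₃.
*Carmen₁* and the pronoun do not c-command one another → neither Principle B nor Principle C is at stake; coindexation permitted.
*[Carmen₁'s neighbor]₂* c-commands the pronoun but from outside its binding domain, and is not c-commanded by it → coindexation permitted.
*Odette₃* c-commands the pronoun within its binding domain → coindexation would violate Principle B.
*Elena₄*: the pronoun c-commands this R-expression → coindexation would violate Principle C on *Elena₄*.
*Selin₅*: the pronoun c-commands this R-expression → coindexation would violate Principle C on *Selin₅*.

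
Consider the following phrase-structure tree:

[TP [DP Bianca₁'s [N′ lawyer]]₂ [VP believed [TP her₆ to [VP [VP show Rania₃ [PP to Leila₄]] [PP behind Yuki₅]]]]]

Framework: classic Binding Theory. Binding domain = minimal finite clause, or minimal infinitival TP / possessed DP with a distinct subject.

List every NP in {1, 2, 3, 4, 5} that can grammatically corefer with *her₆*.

{1}

*her* is a pronoun, so Principle B applies: it must be free in its binding domain.
Binding domain of *her₆*: the matrix TP, whose subject is [Bianca₁'s lawyer]₂.
*Bianca₁* and the pronoun do not c-command one another → neither Principle B nor Principle C is at stake; coindexation permitted.
*[Bianca₁'s lawyer]₂* c-commands the pronoun within its binding domain → coindexation would violate Principle B.
*Rania₃*: the pronoun c-commands this R-expression → coindexation would violate Principle C on *Rania₃*.
*Leila₄*: the pronoun c-commands this R-expression → coindexation would violate Principle C on *Leila₄*.
*Yuki₅*: the pronoun c-commands this R-expression → coindexation would violate Principle C on *Yuki₅*.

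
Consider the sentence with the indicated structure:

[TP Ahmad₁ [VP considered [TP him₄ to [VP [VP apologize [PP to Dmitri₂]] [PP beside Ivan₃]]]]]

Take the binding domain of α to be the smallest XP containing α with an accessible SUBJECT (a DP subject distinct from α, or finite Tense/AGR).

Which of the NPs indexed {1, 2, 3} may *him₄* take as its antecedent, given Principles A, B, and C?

*him* is a pronoun, so Principle B applies: it must be free in its binding domain.
Binding domain of *him₄*: the matrix TP, whose subject is Ahmad₁.
*Ahmad₁* c-commands the pronoun within its binding domain → coindexation would violate Principle B.
*Dmitri₂*: the pronoun c-commands this R-expression → coindexation would violate Principle C on *Dmitri₂*.
*Ivan₃*: the pronoun c-commands this R-expression → coindexation would violate Principle C on *Ivan₃*.

none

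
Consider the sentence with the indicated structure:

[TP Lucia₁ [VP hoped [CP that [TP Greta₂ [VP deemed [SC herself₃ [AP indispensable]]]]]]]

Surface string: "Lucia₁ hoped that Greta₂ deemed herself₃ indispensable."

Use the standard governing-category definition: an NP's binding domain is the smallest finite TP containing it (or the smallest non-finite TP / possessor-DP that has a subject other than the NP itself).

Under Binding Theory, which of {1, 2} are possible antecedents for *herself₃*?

*herself* is an anaphor, so Principle A applies: it must be bound in its binding domain.
Binding domain of *herself₃*: the embedded TP, whose subject is Greta₂.
*Lucia₁* c-commands the anaphor but is outside its binding domain → cannot satisfy Principle A.
*Greta₂* c-commands the anaphor within its binding domain → licit binder.

{2}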